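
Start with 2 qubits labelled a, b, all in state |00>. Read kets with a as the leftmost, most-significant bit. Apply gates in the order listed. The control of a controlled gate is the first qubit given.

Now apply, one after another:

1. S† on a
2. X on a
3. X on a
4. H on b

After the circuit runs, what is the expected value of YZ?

The observable YZ averages to 0. Key observation: the block from step 2 through step 3 cancels to the identity and can be dropped.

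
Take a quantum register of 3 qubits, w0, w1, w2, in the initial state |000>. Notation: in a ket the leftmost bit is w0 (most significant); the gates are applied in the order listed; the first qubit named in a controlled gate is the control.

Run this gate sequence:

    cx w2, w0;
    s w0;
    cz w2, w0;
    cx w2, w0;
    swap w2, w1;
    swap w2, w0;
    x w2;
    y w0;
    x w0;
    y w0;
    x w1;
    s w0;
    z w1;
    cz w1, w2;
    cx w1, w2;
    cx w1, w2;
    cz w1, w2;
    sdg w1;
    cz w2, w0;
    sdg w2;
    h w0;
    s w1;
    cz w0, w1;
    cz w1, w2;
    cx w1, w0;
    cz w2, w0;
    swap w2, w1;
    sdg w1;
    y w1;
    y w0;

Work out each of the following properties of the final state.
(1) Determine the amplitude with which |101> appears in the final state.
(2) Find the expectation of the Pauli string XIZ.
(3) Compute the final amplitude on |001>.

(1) |101> carries amplitude -sqrt(2)*I/2 in the final state.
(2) The observable XIZ averages to -1.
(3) |001> carries amplitude -sqrt(2)*I/2 in the final state.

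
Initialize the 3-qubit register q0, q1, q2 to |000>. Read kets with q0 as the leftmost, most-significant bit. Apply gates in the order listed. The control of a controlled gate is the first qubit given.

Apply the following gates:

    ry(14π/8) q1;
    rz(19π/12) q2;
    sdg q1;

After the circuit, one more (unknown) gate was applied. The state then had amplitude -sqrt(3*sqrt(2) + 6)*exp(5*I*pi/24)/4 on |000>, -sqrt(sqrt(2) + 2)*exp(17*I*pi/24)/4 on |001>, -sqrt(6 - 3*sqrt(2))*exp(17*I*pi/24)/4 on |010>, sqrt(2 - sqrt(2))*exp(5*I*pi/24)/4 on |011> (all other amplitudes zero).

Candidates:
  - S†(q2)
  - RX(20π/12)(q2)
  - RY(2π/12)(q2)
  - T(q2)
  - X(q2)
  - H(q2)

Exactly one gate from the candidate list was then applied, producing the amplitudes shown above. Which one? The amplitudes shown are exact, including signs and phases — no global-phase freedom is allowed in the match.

The unique candidate consistent with the amplitudes is RX(20π/12)(q2).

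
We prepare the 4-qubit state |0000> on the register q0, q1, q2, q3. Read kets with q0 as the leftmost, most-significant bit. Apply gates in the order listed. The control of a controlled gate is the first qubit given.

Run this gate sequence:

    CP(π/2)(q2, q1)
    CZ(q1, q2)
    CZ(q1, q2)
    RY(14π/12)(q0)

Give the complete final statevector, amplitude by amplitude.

The resulting statevector has amplitude -sqrt(6)/4 + sqrt(2)/4 on |0000>, sqrt(2)/4 + sqrt(6)/4 on |1000>, and 0 on every other basis state. Key observation: the block from step 2 through step 3 cancels to the identity and can be dropped.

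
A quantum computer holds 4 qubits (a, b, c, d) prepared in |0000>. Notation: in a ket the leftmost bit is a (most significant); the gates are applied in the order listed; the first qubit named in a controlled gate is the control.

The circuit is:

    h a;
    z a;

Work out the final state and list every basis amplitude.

The resulting statevector has amplitude sqrt(2)/2 on |0000>, -sqrt(2)/2 on |1000>, and 0 on every other basis state.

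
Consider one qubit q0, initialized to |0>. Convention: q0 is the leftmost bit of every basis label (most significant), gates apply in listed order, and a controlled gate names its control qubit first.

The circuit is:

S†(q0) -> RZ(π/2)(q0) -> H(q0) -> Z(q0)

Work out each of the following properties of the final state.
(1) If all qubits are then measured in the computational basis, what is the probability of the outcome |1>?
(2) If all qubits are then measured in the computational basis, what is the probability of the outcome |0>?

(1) A full measurement returns |1> with probability 1/2.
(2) The probability of measuring |0> is 1/2.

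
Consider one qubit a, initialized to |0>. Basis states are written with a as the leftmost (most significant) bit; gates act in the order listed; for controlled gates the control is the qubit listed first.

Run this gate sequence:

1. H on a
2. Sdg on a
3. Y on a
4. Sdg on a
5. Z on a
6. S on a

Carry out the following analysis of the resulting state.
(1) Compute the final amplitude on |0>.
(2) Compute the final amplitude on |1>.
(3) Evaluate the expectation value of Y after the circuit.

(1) The amplitude on |0> is -sqrt(2)/2.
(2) |1> carries amplitude -sqrt(2)*I/2 in the final state.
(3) In the final state, Y has expectation 1.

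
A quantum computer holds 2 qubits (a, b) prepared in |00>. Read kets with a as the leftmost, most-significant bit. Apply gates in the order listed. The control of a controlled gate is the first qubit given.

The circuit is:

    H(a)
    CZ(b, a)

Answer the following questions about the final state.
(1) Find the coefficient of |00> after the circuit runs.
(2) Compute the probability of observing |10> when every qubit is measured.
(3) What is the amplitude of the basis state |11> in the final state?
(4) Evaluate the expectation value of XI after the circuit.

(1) The amplitude on |00> is sqrt(2)/2.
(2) The probability of measuring |10> is 1/2.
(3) |11> carries amplitude 0 in the final state.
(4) The expectation value of XI is 1.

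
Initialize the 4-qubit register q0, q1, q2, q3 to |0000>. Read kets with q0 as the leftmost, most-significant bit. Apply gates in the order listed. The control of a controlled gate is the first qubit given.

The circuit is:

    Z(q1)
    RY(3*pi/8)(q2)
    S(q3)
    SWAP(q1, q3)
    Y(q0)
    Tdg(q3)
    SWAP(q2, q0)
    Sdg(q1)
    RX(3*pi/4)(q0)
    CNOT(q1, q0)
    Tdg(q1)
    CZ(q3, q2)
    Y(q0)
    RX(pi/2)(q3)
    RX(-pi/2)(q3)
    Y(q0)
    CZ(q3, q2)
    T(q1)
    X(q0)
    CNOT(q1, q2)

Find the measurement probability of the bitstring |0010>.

A full measurement returns |0010> with probability sqrt(4 - 2*sqrt(2))/8 + 1/2.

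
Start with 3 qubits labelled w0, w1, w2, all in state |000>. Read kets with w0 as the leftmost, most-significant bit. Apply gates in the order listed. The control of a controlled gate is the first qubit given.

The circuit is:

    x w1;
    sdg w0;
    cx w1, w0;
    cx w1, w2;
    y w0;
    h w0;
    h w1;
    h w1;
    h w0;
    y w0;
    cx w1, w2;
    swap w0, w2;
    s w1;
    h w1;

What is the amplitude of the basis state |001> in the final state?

The final state's coefficient on |001> equals sqrt(2)*I/2. Key observation: steps 4-11 multiply out to the identity, so the circuit reduces to the remaining gates.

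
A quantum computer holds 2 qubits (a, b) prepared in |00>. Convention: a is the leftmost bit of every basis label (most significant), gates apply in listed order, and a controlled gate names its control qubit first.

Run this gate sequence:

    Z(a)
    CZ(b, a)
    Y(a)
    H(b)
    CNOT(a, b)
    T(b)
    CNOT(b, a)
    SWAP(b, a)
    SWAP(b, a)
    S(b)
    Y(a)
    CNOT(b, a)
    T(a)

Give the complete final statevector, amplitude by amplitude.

After the circuit, the state carries amplitude sqrt(2)/2 on |00>, -sqrt(2)*exp(3*I*pi/4)/2 on |01>, 0 on |10>, 0 on |11>.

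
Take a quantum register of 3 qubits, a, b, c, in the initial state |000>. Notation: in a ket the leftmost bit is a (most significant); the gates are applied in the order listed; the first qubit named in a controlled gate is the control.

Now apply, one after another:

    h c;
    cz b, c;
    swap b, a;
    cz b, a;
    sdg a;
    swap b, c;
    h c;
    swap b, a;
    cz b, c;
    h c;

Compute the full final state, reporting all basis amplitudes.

The resulting statevector has amplitude sqrt(2)/2 on |000>, sqrt(2)/2 on |100>, and 0 on every other basis state.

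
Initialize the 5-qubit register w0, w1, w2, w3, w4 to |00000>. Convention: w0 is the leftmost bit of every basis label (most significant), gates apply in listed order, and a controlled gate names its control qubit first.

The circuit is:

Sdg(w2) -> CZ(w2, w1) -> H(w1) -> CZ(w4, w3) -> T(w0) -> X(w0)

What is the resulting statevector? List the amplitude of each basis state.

After the circuit, the state carries amplitude sqrt(2)/2 on |10000>, sqrt(2)/2 on |11000>, and 0 on every other basis state.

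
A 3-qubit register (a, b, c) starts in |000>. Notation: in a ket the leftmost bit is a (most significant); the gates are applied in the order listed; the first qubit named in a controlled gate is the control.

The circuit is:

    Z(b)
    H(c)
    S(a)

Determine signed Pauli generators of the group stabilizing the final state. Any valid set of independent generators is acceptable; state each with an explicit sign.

The final state is stabilized by the group generated by +IIX, +ZII, +IZI; other independent generating sets are equally valid.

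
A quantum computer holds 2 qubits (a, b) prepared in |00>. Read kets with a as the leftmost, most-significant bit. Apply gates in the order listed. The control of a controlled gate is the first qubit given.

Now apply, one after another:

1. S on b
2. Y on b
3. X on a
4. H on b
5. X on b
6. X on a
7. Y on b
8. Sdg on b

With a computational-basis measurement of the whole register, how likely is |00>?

A full measurement returns |00> with probability 1/2.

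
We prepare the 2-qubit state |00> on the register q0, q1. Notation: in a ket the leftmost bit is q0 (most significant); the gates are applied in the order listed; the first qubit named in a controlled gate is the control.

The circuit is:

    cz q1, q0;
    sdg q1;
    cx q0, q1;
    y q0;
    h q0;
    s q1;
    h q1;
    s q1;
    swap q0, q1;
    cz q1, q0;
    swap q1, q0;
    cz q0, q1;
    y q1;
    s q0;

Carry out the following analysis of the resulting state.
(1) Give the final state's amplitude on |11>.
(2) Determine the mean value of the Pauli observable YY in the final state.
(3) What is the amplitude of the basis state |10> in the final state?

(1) The amplitude on |11> is I/2.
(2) In the final state, YY has expectation -1.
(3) The final state's coefficient on |10> equals 1/2.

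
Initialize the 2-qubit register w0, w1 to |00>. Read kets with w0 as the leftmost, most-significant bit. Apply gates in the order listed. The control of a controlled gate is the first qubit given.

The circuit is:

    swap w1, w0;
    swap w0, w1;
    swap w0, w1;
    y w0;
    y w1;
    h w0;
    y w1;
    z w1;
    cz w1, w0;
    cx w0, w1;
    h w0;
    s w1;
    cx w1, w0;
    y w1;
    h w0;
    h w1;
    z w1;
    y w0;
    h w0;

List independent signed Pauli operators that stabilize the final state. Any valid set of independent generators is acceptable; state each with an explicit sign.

The stabilizer group can be generated by +YZ, -ZY, among other valid generating sets.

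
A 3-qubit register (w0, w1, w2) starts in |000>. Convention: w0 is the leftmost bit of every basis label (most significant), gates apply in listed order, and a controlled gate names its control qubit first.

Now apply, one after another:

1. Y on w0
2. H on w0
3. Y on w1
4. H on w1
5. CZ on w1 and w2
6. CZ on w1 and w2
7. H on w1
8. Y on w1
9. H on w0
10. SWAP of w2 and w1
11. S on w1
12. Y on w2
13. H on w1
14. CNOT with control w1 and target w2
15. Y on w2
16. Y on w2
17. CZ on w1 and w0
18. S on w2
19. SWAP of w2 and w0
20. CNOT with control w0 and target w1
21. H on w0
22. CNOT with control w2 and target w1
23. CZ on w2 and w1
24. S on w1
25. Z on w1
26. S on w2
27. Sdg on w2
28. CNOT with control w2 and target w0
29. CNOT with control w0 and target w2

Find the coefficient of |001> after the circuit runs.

The amplitude on |001> is 1/2 + I/2. Key observation: gates 2-9 undo each other exactly, leaving only the rest of the circuit to track.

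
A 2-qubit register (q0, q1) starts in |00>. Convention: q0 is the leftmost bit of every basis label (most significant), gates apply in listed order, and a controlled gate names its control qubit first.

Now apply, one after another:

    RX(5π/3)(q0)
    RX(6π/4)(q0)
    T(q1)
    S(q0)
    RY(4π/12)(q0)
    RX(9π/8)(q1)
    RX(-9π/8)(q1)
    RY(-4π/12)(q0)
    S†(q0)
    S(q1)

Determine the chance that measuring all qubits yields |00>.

Outcome |00> occurs with probability 1/2 - sqrt(3)/4. Key observation: the block from step 4 through step 9 cancels to the identity and can be dropped.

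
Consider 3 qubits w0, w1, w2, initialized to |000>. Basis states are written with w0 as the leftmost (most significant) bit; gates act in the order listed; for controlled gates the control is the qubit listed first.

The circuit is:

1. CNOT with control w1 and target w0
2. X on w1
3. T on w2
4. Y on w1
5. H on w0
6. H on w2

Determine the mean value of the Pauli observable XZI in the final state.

In the final state, XZI has expectation 1.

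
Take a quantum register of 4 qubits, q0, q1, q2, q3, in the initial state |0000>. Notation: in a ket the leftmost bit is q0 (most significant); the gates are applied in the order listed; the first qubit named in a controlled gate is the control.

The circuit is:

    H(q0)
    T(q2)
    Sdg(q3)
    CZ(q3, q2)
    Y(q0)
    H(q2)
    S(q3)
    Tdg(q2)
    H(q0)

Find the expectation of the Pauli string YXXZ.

The observable YXXZ averages to 0.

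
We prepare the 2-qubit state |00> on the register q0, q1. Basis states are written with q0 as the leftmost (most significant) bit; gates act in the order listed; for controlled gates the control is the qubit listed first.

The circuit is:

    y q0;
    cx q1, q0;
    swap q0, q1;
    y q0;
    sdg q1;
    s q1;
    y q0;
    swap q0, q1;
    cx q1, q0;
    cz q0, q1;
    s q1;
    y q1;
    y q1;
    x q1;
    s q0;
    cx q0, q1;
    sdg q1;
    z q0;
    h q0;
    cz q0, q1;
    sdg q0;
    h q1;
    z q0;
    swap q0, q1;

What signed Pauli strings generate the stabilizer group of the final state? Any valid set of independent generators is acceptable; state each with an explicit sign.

The stabilizer group can be generated by +XI, -IY, among other valid generating sets. Key observation: gates 2-9 undo each other exactly, leaving only the rest of the circuit to track.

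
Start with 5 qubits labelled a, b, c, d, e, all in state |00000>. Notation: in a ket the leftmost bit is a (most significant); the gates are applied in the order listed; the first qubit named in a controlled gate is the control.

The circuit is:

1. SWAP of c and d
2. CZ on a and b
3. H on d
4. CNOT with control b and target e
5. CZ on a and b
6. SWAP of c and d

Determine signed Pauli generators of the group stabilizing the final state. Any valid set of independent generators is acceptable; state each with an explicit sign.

The stabilizer group can be generated by +IIXII, +ZIIII, +IZIII, +IIIZI, +IIIIZ, among other valid generating sets.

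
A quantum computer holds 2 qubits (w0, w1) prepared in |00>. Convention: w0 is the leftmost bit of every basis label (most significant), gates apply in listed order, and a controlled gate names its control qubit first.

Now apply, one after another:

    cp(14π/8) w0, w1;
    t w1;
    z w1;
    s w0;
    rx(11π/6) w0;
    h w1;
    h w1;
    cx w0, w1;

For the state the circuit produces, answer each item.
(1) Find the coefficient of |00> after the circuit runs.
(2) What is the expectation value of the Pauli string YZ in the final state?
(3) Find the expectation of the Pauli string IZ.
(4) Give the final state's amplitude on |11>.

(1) |00> carries amplitude -sqrt(6)/4 - sqrt(2)/4 in the final state. Key observation: the block from step 6 through step 7 cancels to the identity and can be dropped.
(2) The observable YZ averages to 0.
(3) The expectation value of IZ is sqrt(3)/2.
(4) The final state's coefficient on |11> equals I*(-sqrt(6) + sqrt(2))/4.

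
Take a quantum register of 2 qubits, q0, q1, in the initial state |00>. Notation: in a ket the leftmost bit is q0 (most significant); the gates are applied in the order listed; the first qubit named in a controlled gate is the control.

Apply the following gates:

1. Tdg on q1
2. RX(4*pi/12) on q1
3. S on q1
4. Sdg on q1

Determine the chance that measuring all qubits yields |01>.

The probability of measuring |01> is 1/4. Key observation: gates 3-4 undo each other exactly, leaving only the rest of the circuit to track.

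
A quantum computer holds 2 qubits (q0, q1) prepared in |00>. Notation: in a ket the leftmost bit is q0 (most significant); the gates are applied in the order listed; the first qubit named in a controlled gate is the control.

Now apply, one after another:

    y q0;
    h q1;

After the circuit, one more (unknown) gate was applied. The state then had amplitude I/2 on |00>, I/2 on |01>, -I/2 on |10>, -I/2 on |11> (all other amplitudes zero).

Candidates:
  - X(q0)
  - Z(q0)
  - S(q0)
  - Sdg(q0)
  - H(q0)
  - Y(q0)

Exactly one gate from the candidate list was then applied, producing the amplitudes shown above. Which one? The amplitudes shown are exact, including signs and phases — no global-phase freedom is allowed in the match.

The unique candidate consistent with the amplitudes is H(q0).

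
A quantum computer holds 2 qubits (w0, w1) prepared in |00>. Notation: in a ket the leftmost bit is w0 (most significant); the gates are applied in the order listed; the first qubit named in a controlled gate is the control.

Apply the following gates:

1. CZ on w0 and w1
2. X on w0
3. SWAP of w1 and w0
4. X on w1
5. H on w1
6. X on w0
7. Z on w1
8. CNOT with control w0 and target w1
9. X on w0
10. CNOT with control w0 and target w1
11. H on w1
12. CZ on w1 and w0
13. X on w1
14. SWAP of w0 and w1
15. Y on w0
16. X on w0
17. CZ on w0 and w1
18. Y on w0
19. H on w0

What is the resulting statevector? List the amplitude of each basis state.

The resulting statevector has amplitude sqrt(2)/2 on |00>, 0 on |01>, -sqrt(2)/2 on |10>, 0 on |11>.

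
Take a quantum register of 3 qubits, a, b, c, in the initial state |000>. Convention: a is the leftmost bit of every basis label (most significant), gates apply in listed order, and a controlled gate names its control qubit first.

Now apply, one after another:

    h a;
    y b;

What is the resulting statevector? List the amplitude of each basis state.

The resulting statevector has amplitude sqrt(2)*I/2 on |010>, sqrt(2)*I/2 on |110>, and 0 on every other basis state.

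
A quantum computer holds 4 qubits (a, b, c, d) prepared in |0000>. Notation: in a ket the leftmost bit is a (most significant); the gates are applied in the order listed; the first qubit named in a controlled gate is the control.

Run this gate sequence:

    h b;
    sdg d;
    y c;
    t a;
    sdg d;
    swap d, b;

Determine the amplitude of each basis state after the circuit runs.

After the circuit, the state carries amplitude sqrt(2)*I/2 on |0010>, sqrt(2)*I/2 on |0011>, and 0 on every other basis state.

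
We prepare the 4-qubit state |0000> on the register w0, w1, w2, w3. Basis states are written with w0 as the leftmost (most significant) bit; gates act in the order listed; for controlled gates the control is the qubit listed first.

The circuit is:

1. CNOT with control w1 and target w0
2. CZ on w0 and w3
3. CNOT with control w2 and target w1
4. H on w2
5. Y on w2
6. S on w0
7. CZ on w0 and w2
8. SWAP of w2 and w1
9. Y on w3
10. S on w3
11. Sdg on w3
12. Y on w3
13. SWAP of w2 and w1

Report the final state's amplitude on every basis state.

The resulting statevector has amplitude -sqrt(2)*I/2 on |0000>, sqrt(2)*I/2 on |0010>, and 0 on every other basis state. Key observation: the block from step 8 through step 13 cancels to the identity and can be dropped.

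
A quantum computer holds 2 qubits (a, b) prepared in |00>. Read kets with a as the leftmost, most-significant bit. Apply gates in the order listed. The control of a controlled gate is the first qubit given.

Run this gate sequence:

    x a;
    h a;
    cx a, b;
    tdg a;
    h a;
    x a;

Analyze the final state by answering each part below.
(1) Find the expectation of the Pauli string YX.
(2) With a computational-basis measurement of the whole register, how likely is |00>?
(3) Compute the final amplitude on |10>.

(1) The observable YX averages to sqrt(2)/2.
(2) A full measurement returns |00> with probability 1/4.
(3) |10> carries amplitude 1/2 in the final state.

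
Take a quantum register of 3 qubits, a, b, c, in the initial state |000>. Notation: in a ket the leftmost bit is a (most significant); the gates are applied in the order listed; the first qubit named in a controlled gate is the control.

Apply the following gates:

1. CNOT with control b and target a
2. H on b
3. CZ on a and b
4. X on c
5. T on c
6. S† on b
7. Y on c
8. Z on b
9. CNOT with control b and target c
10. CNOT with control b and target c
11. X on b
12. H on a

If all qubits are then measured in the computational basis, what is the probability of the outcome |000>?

The probability of measuring |000> is 1/4. Key observation: the block from step 9 through step 10 cancels to the identity and can be dropped.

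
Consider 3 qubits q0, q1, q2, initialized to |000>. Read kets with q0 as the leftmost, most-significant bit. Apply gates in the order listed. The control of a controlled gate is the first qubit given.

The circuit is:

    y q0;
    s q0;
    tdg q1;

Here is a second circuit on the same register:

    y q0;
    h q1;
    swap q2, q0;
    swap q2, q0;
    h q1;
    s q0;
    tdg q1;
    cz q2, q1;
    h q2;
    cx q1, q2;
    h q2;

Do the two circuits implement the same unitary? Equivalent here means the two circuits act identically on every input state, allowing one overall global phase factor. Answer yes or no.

Yes: on every input state the two circuits agree up to one overall phase factor.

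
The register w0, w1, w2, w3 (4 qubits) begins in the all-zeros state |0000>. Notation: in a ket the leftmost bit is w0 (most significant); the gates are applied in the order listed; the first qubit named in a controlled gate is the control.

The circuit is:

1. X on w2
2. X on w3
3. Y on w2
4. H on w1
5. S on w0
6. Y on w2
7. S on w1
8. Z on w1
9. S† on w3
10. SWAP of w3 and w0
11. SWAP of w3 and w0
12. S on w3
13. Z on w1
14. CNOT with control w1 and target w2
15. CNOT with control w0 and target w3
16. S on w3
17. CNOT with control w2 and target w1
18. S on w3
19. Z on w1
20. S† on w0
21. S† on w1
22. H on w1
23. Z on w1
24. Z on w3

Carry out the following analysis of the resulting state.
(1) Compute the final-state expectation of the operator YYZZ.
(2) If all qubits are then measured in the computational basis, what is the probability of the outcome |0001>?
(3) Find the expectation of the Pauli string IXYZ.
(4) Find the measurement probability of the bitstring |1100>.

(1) The observable YYZZ averages to 0. Key observation: the block from step 8 through step 13 cancels to the identity and can be dropped.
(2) Outcome |0001> occurs with probability 1/4.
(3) The observable IXYZ averages to 1.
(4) Outcome |1100> occurs with probability 0.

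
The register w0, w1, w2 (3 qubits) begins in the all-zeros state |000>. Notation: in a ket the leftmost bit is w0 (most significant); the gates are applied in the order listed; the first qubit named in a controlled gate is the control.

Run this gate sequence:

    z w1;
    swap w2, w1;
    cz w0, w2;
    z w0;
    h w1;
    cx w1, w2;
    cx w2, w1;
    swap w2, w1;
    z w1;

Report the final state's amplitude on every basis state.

The resulting statevector has amplitude sqrt(2)/2 on |000>, -sqrt(2)/2 on |010>, and 0 on every other basis state.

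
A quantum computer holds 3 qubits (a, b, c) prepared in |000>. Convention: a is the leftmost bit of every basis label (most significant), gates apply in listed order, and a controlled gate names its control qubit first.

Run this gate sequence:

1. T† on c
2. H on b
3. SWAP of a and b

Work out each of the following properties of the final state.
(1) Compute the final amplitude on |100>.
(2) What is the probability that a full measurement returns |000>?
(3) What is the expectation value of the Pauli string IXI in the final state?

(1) The amplitude on |100> is sqrt(2)/2.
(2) Outcome |000> occurs with probability 1/2.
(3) The observable IXI averages to 0.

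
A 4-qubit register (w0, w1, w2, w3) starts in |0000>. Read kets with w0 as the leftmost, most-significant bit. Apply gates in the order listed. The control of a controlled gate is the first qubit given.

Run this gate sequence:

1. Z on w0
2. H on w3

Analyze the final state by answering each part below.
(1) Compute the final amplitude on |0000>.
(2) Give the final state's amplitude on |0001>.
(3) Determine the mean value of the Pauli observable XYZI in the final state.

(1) |0000> carries amplitude sqrt(2)/2 in the final state.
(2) |0001> carries amplitude sqrt(2)/2 in the final state.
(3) In the final state, XYZI has expectation 0.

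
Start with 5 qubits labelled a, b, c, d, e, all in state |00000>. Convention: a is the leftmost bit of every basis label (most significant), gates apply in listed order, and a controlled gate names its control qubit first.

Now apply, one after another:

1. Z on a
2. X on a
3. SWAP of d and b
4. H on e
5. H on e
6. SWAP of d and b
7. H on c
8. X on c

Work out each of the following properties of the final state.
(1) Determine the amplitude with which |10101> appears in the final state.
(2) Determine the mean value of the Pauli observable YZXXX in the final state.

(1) The amplitude on |10101> is 0. Key observation: gates 3-6 undo each other exactly, leaving only the rest of the circuit to track.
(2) In the final state, YZXXX has expectation 0.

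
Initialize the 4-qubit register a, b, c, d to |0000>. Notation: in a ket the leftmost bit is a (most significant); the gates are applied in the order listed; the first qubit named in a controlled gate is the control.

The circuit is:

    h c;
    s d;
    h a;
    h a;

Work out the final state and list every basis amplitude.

The final amplitudes are sqrt(2)/2 on |0000>, sqrt(2)/2 on |0010>, and 0 on every other basis state. Key observation: steps 3-4 multiply out to the identity, so the circuit reduces to the remaining gates.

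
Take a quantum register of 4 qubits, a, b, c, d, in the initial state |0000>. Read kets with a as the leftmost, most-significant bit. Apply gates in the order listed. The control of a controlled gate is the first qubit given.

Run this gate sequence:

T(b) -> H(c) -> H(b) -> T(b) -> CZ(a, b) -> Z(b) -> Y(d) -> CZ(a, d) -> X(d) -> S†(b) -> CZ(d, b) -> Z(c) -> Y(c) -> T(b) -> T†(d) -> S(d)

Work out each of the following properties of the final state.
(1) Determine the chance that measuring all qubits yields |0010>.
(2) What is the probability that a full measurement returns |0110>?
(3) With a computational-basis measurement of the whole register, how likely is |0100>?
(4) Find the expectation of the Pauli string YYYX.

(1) The probability of measuring |0010> is 1/4.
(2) The probability of measuring |0110> is 1/4.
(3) A full measurement returns |0100> with probability 1/4.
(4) The expectation value of YYYX is 0.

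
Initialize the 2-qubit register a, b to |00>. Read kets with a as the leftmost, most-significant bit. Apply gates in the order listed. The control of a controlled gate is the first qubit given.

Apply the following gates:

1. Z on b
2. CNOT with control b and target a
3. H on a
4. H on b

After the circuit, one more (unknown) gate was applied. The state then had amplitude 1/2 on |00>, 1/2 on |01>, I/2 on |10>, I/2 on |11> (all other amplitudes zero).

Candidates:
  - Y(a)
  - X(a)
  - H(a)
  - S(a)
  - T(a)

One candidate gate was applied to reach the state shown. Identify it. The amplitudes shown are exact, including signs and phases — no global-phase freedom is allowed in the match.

The applied gate was S(a).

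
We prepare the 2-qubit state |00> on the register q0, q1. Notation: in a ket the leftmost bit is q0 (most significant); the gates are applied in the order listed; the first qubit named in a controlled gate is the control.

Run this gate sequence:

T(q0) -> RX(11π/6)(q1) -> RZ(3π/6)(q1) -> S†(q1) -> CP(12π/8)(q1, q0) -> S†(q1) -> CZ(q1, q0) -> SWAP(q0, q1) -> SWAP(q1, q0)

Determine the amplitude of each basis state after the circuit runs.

The final amplitudes are (sqrt(2) + sqrt(6))*exp(3*I*pi/4)/4 on |00>, (-sqrt(2) + sqrt(6))*exp(3*I*pi/4)/4 on |01>, 0 on |10>, 0 on |11>.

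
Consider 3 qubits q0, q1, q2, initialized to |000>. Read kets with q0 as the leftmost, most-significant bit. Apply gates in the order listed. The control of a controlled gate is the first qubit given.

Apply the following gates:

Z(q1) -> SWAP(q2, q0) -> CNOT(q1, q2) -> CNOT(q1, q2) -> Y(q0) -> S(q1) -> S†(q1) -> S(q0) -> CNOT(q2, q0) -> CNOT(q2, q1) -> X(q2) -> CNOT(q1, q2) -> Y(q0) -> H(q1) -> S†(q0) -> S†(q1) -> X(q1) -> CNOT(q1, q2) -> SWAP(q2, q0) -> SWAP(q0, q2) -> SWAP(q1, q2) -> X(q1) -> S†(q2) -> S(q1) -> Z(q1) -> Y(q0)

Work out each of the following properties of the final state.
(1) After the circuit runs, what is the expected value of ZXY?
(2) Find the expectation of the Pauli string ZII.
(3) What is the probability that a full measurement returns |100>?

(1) The expectation value of ZXY is 1. Key observation: steps 3-4 multiply out to the identity, so the circuit reduces to the remaining gates.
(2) The expectation value of ZII is -1.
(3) A full measurement returns |100> with probability 1/2.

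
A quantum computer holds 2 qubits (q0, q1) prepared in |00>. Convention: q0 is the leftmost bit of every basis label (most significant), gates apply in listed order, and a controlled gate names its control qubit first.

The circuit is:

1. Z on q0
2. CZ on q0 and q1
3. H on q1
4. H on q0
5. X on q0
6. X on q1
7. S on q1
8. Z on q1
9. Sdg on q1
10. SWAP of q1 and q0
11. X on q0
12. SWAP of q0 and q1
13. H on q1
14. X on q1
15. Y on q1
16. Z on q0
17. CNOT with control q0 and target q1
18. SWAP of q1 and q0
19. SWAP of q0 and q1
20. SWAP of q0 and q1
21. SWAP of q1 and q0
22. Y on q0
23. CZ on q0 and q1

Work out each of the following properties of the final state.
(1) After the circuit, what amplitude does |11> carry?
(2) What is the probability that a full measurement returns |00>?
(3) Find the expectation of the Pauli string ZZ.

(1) The final state's coefficient on |11> equals -sqrt(2)/2. Key observation: the block from step 18 through step 21 cancels to the identity and can be dropped.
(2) The probability of measuring |00> is 1/2.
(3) The expectation value of ZZ is 1.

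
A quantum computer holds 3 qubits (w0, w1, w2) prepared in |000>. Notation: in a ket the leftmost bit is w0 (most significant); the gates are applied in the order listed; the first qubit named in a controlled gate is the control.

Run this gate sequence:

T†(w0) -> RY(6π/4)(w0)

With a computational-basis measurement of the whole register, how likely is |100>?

The probability of measuring |100> is 1/2.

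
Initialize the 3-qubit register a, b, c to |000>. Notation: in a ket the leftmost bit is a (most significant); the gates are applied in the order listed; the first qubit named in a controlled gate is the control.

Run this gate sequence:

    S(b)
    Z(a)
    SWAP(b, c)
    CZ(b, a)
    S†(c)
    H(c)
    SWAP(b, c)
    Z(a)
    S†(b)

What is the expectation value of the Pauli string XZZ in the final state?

In the final state, XZZ has expectation 0.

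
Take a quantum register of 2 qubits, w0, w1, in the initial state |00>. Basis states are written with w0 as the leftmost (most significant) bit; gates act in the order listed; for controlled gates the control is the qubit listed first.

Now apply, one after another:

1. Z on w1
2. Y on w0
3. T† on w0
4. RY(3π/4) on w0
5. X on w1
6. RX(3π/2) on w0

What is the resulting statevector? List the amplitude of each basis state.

The resulting statevector has amplitude 0 on |00>, -sqrt(2)*sqrt(2 - sqrt(2))*exp(3*I*pi/4)/4 + sqrt(2)*sqrt(sqrt(2) + 2)*exp(I*pi/4)/4 on |01>, 0 on |10>, sqrt(2)*(-sqrt(2 - sqrt(2)) + I*sqrt(sqrt(2) + 2))*exp(I*pi/4)/4 on |11>.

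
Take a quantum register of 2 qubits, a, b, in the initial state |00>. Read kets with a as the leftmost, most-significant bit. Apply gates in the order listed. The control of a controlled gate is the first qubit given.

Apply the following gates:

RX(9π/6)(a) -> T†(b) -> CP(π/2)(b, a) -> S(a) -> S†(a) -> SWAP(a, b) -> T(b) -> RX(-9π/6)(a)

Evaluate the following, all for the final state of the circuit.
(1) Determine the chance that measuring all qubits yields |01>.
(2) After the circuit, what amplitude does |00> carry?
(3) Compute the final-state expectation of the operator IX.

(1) Outcome |01> occurs with probability 1/4.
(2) The final state's coefficient on |00> equals 1/2.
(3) In the final state, IX has expectation -sqrt(2)/2.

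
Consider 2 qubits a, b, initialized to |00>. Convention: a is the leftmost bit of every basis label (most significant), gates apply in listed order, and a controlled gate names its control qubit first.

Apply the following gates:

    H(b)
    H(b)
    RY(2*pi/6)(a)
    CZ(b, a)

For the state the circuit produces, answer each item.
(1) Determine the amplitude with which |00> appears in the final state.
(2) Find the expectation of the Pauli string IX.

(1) The amplitude on |00> is sqrt(3)/2. Key observation: steps 1-2 multiply out to the identity, so the circuit reduces to the remaining gates.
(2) The observable IX averages to 0.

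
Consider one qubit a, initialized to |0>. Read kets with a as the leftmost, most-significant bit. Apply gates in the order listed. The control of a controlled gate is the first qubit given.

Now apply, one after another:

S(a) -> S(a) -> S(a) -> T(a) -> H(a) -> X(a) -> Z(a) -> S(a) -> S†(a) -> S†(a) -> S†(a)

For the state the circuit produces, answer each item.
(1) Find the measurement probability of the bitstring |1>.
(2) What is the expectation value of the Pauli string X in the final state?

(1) Outcome |1> occurs with probability 1/2.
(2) The observable X averages to 1.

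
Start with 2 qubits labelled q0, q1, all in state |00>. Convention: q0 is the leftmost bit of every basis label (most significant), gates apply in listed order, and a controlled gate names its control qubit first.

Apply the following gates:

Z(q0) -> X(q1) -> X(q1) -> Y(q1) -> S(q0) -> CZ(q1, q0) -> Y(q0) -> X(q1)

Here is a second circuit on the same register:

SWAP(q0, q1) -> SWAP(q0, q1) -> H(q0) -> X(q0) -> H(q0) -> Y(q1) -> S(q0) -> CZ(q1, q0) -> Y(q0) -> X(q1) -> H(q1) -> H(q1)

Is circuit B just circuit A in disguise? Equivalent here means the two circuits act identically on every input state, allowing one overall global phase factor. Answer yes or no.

Yes: on every input state the two circuits agree up to one overall phase factor.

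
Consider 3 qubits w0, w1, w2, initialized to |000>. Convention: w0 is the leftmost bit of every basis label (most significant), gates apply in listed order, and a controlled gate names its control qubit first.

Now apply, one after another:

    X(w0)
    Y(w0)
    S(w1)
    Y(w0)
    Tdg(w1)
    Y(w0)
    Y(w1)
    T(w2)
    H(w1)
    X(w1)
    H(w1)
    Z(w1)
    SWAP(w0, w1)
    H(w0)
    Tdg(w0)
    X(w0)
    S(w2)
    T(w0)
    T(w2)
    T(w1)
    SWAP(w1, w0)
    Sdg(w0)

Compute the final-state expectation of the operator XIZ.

The observable XIZ averages to 0. Key observation: steps 9-12 multiply out to the identity, so the circuit reduces to the remaining gates.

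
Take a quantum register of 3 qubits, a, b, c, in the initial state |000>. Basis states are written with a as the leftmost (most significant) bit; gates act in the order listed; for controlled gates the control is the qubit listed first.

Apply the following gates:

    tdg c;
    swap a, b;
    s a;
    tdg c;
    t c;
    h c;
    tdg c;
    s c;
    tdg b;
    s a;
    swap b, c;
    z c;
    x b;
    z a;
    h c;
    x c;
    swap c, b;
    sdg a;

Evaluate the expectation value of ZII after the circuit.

In the final state, ZII has expectation 1.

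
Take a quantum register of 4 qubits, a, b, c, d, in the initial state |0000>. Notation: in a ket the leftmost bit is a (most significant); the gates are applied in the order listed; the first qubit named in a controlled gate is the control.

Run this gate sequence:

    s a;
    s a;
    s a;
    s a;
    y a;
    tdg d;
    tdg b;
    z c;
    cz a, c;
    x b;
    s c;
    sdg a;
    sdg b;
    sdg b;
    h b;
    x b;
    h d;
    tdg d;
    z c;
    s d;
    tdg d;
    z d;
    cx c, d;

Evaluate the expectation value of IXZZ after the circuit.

The observable IXZZ averages to 0. Key observation: the block from step 1 through step 4 cancels to the identity and can be dropped.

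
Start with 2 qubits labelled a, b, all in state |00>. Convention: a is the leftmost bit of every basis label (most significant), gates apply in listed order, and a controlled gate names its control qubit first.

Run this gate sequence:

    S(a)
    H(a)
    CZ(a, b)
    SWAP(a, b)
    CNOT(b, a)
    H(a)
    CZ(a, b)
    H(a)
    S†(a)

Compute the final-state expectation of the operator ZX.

The observable ZX averages to 1.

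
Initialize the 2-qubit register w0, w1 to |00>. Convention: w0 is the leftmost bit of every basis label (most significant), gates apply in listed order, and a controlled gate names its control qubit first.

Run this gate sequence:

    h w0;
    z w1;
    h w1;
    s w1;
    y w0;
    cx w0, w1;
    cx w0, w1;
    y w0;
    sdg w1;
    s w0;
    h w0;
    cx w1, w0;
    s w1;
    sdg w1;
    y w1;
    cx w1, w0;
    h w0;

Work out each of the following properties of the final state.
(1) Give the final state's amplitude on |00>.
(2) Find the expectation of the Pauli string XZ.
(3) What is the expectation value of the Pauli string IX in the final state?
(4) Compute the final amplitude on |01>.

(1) The amplitude on |00> is -I/2. Key observation: the block from step 4 through step 9 cancels to the identity and can be dropped.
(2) The observable XZ averages to 0.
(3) The observable IX averages to -1.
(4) |01> carries amplitude I/2 in the final state.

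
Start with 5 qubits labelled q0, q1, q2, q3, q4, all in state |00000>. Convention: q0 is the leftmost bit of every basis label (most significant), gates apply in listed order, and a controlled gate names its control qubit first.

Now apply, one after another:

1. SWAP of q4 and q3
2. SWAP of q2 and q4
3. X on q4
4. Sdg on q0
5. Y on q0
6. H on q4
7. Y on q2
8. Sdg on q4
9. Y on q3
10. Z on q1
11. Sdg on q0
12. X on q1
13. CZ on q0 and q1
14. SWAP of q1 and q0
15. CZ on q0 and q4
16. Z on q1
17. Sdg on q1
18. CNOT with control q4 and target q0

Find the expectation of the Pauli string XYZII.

In the final state, XYZII has expectation 0.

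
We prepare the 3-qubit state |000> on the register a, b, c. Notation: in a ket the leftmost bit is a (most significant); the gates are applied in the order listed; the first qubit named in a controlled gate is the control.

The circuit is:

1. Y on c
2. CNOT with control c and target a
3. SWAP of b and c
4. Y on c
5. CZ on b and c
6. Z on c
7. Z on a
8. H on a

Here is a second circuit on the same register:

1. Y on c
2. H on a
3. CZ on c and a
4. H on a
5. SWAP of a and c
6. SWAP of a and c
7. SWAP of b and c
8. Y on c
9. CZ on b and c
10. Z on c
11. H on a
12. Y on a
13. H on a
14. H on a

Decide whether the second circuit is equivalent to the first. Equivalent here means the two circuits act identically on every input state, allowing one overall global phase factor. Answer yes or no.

No — the two circuits implement different unitaries, even allowing a global phase.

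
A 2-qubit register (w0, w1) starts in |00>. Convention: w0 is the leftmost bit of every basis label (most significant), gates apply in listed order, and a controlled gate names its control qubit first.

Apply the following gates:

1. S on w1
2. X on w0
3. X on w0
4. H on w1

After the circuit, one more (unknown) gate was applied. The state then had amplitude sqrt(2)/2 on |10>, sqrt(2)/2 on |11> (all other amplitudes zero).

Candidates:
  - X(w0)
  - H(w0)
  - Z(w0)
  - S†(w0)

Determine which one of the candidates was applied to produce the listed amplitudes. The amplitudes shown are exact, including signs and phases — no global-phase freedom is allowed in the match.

It was X(w0) that produced the state shown.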